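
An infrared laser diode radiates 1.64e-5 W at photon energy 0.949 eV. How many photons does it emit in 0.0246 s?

Total energy: E_total = P·t = 1.64e-5 × 0.0246 = 4.034e-7 J.
Per-photon energy: E = 1.520e-19 J.
N = E_total / E_photon = 2.65e12.

2.65e12 photons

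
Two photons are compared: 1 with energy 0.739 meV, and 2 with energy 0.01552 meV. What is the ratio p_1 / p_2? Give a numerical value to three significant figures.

p_1 = 3.949e-31 kg·m/s (from energy = 0.739 meV, via p = E/c).
p_2 = 8.294e-33 kg·m/s (from energy = 0.01552 meV, via p = E/c).
Ratio = 3.949e-31 / 8.294e-33 = 47.6.

47.6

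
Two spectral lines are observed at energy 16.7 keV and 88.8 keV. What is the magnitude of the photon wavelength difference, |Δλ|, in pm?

Using λ = hc/E: λ₁ = 7.424 × 10^-11 m, λ₂ = 1.396 × 10^-11 m.
|Δλ| = |7.424 × 10^-11 − 1.396 × 10^-11| = 6.03 × 10^-11 m = 60.3 pm.

60.3 pm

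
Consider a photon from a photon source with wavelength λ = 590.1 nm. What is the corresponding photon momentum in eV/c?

Take h = 6.62607015 × 10^-34 J·s, c = 2.99792458 × 10^8 m/s, 1 eV = 1.602176634 × 10^-19 J.
Convert to SI: λ = 590.1 nm = 5.901 × 10^-7 m.
Apply p = h/λ: p = 1.123 × 10^-27 kg·m/s.
Converting to eV/c: p = 2.101 eV/c ≈ 2.10 eV/c.

2.10 eV/c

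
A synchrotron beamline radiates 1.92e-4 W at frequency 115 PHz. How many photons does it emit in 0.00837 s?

Total energy: E_total = P·t = 1.92e-4 × 0.00837 = 1.607e-6 J.
Per-photon energy: E = 7.620e-17 J.
N = E_total / E_photon = 2.11e10.

2.11e10 photons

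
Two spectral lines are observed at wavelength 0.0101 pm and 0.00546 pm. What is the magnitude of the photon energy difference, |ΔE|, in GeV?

Using E = hc/λ: E₁ = 1.967·10^-11 J, E₂ = 3.638·10^-11 J.
|ΔE| = |1.967·10^-11 − 3.638·10^-11| = 1.67·10^-11 J = 0.104 GeV.

0.104 GeV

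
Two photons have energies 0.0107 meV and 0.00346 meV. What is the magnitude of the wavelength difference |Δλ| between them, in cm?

Using λ = hc/E: λ₁ = 0.1159 m, λ₂ = 0.3583 m.
|Δλ| = |0.1159 − 0.3583| = 0.242 m = 24.2 cm.

24.2 cm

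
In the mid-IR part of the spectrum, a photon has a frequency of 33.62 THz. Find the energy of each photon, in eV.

0.139 eV

Convert to SI: f = 33.62 THz = 3.362 × 10^13 Hz.
Since E = hf for a photon, E = 2.228 × 10^-20 J.
Converting to eV: E = 0.1390 eV ≈ 0.139 eV.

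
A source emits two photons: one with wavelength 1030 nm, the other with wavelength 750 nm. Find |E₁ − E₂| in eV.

Using E = hc/λ: E₁ = 1.929 × 10^-19 J, E₂ = 2.649 × 10^-19 J.
|ΔE| = |1.929 × 10^-19 − 2.649 × 10^-19| = 7.20 × 10^-20 J = 0.449 eV.

0.449 eV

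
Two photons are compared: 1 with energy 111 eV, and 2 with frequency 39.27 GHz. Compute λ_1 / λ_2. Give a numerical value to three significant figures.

1.46e-6

λ_1 = 1.117e-8 m (from energy = 111 eV, via λ = hc/E).
λ_2 = 0.007634 m (from frequency = 39.27 GHz, via λ = c/f).
Ratio = 1.117e-8 / 0.007634 = 1.46e-6.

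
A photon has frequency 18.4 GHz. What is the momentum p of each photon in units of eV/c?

(h = 6.62607015 × 10^-34 J·s, c = 2.99792458 × 10^8 m/s, 1 eV = 1.602176634 × 10^-19 J.)
First convert: f = 18.4 GHz = 1.84 × 10^10 Hz.
For a photon p = hf/c, so p = 4.067 × 10^-32 kg·m/s.
Converting to eV/c: p = 7.610 × 10^-5 eV/c ≈ 7.61 × 10^-5 eV/c.

7.61 × 10^-5 eV/c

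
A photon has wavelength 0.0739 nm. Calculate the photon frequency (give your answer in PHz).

Take c = 2.99792458·10^8 m/s.
In SI units: λ = 0.0739 nm = 7.39·10^-11 m.
For a photon f = c/λ, so f = 4.057·10^18 Hz.
Converting to PHz: f = 4057 PHz ≈ 4060 PHz.

4060 PHz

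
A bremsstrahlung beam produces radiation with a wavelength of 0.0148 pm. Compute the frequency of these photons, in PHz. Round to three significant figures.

2.03e7 PHz

Use c = 2.99792458e8 m/s.
Convert to SI: λ = 0.0148 pm = 1.48e-14 m.
Apply f = c/λ: f = 2.026e22 Hz.
Converting to PHz: f = 2.026e7 PHz ≈ 2.03e7 PHz.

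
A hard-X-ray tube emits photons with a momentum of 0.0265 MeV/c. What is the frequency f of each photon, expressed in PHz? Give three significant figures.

6410 PHz

(h = 6.62607015 × 10^-34 J·s, c = 2.99792458 × 10^8 m/s, 1 eV = 1.602176634 × 10^-19 J.)
First convert: p = 0.0265 MeV/c = 1.4162 × 10^-23 kg·m/s.
Apply f = pc/h: f = 6.408 × 10^18 Hz.
Converting to PHz: f = 6408 PHz ≈ 6410 PHz.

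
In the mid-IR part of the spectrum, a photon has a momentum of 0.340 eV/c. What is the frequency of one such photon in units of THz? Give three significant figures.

Use h = 6.62607015 × 10^-34 J·s, c = 2.99792458 × 10^8 m/s, 1 eV = 1.602176634 × 10^-19 J.
First convert: p = 0.340 eV/c = 1.8171 × 10^-28 kg·m/s.
For a photon f = pc/h, so f = 8.221 × 10^13 Hz.
Converting to THz: f = 82.21 THz ≈ 82.2 THz.

82.2 THz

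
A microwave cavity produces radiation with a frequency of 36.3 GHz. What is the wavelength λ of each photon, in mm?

8.26 mm

First convert: f = 36.3 GHz = 3.63e10 Hz.
Apply λ = c/f: λ = 0.008259 m.
Converting to mm: λ = 8.259 mm ≈ 8.26 mm.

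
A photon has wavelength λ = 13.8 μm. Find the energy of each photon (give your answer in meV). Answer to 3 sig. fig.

(h = 6.62607015 × 10^-34 J·s, c = 2.99792458 × 10^8 m/s, 1 eV = 1.602176634 × 10^-19 J.)
In SI units: λ = 13.8 μm = 1.38 × 10^-5 m.
The photon relation is E = hc/λ, giving E = 1.439 × 10^-20 J.
Converting to meV: E = 89.84 meV ≈ 89.8 meV.

89.8 meV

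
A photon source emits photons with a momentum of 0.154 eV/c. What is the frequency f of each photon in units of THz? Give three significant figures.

37.2 THz

In SI units: p = 0.154 eV/c = 8.2302 × 10^-29 kg·m/s.
Since f = pc/h for a photon, f = 3.724 × 10^13 Hz.
Converting to THz: f = 37.24 THz ≈ 37.2 THz.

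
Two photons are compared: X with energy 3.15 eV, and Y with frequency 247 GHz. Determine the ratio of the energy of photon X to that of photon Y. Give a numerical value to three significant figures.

3080

E_X = 5.047e-19 J (from energy = 3.15 eV, via E given directly).
E_Y = 1.637e-22 J (from frequency = 247 GHz, via E = hf).
Ratio = 5.047e-19 / 1.637e-22 = 3080.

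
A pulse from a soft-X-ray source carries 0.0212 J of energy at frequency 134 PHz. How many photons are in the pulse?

2.39 × 10^14 photons

Per-photon energy: E = 8.879 × 10^-17 J (from frequency = 134 PHz).
N = E_total / E_photon = 0.0212 J / 8.879 × 10^-17 J = 2.39 × 10^14.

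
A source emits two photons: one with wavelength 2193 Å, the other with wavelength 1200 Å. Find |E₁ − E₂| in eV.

4.68 eV

Using E = hc/λ: E₁ = 9.0581e-19 J, E₂ = 1.6554e-18 J.
|ΔE| = |9.0581e-19 − 1.6554e-18| = 7.50e-19 J = 4.68 eV.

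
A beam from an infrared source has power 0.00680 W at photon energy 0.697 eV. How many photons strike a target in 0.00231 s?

1.41 × 10^14 photons

Total energy: E_total = P·t = 0.00680 × 0.00231 = 1.571 × 10^-5 J.
Per-photon energy: E = 1.117 × 10^-19 J.
N = E_total / E_photon = 1.41 × 10^14.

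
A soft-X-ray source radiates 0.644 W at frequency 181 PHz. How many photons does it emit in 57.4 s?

3.08e17 photons

Total energy: E_total = P·t = 0.644 × 57.4 = 36.97 J.
Per-photon energy: E = 1.199e-16 J.
N = E_total / E_photon = 3.08e17.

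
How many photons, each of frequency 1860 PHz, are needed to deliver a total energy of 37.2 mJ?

3.02 × 10^13 photons

Per-photon energy: E = 1.232 × 10^-15 J (from frequency = 1860 PHz).
N = E_total / E_photon = 0.0372 J / 1.232 × 10^-15 J = 3.02 × 10^13.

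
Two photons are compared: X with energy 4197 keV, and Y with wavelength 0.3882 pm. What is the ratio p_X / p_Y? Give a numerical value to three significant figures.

p_X = 2.243·10^-21 kg·m/s (from energy = 4197 keV, via p = E/c).
p_Y = 1.707·10^-21 kg·m/s (from wavelength = 0.3882 pm, via p = h/λ).
Ratio = 2.243·10^-21 / 1.707·10^-21 = 1.31.

1.31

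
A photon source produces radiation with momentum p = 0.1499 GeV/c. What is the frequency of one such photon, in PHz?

First convert: p = 0.1499 GeV/c = 8.0111 × 10^-20 kg·m/s.
Apply f = pc/h: f = 3.625 × 10^22 Hz.
Converting to PHz: f = 3.625 × 10^7 PHz ≈ 3.62 × 10^7 PHz.

3.62 × 10^7 PHz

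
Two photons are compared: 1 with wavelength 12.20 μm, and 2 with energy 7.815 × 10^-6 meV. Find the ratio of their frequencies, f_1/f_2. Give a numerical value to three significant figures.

1.30 × 10^7

f_1 = 2.457 × 10^13 Hz (from wavelength = 12.20 μm, via f = c/λ).
f_2 = 1.890 × 10^6 Hz (from energy = 7.815 × 10^-6 meV, via f = E/h).
Ratio = 2.457 × 10^13 / 1.890 × 10^6 = 1.30 × 10^7.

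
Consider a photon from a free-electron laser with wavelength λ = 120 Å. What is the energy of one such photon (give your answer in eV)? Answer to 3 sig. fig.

Convert to SI: λ = 120 Å = 1.20 × 10^-8 m.
Apply E = hc/λ: E = 1.655 × 10^-17 J.
Converting to eV: E = 103.3 eV ≈ 103 eV.

103 eV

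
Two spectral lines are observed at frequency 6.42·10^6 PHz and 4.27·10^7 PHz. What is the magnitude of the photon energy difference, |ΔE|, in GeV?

0.150 GeV

Using E = hf: E₁ = 4.254·10^-12 J, E₂ = 2.829·10^-11 J.
|ΔE| = |4.254·10^-12 − 2.829·10^-11| = 2.40·10^-11 J = 0.150 GeV.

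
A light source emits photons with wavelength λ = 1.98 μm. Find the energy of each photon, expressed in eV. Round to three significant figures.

First convert: λ = 1.98 μm = 1.98 × 10^-6 m.
The photon relation is E = hc/λ, giving E = 1.003 × 10^-19 J.
Converting to eV: E = 0.6262 eV ≈ 0.626 eV.

0.626 eV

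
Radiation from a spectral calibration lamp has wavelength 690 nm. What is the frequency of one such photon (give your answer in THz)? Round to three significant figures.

434 THz

Convert to SI: λ = 690 nm = 6.9·10^-7 m.
The photon relation is f = c/λ, giving f = 4.345·10^14 Hz.
Converting to THz: f = 434.5 THz ≈ 434 THz.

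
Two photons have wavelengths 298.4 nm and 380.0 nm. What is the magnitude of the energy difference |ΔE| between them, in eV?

0.892 eV

Using E = hc/λ: E₁ = 6.6570e-19 J, E₂ = 5.2275e-19 J.
|ΔE| = |6.6570e-19 − 5.2275e-19| = 1.43e-19 J = 0.892 eV.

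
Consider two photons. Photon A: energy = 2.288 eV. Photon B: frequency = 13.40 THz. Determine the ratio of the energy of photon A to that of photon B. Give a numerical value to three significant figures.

41.3

E_A = 3.666e-19 J (from energy = 2.288 eV, via E given directly).
E_B = 8.879e-21 J (from frequency = 13.40 THz, via E = hf).
Ratio = 3.666e-19 / 8.879e-21 = 41.3.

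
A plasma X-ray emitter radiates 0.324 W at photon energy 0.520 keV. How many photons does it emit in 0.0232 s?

9.02 × 10^13 photons

Total energy: E_total = P·t = 0.324 × 0.0232 = 0.007517 J.
Per-photon energy: E = 8.331 × 10^-17 J.
N = E_total / E_photon = 9.02 × 10^13.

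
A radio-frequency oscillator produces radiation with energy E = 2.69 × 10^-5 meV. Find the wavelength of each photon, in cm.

First convert: E = 2.69 × 10^-5 meV = 4.3099 × 10^-27 J.
For a photon λ = hc/E, so λ = 46.09 m.
Converting to cm: λ = 4609 cm ≈ 4610 cm.

4610 cm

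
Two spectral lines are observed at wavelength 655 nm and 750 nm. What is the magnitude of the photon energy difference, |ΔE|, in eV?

Using E = hc/λ: E₁ = 3.033 × 10^-19 J, E₂ = 2.649 × 10^-19 J.
|ΔE| = |3.033 × 10^-19 − 2.649 × 10^-19| = 3.84 × 10^-20 J = 0.240 eV.

0.240 eV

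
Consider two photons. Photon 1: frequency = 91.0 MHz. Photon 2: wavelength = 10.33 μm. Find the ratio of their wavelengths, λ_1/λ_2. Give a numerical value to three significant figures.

λ_1 = 3.294 m (from frequency = 91.0 MHz, via λ = c/f).
λ_2 = 1.033 × 10^-5 m (from wavelength = 10.33 μm, via λ given directly).
Ratio = 3.294 / 1.033 × 10^-5 = 3.19 × 10^5.

3.19 × 10^5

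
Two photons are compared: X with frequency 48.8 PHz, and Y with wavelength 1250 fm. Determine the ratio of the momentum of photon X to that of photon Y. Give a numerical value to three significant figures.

p_X = 1.079 × 10^-25 kg·m/s (from frequency = 48.8 PHz, via p = hf/c).
p_Y = 5.301 × 10^-22 kg·m/s (from wavelength = 1250 fm, via p = h/λ).
Ratio = 1.079 × 10^-25 / 5.301 × 10^-22 = 2.03 × 10^-4.

2.03 × 10^-4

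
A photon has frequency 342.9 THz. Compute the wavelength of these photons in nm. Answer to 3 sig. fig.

874 nm

(c = 2.99792458e8 m/s.)
Convert to SI: f = 342.9 THz = 3.429e14 Hz.
Apply λ = c/f: λ = 8.743e-7 m.
Converting to nm: λ = 874.3 nm ≈ 874 nm.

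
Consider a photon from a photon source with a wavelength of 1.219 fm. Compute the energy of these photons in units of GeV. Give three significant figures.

Convert to SI: λ = 1.219 fm = 1.219 × 10^-15 m.
Since E = hc/λ for a photon, E = 1.630 × 10^-10 J.
Converting to GeV: E = 1.017 GeV ≈ 1.02 GeV.

1.02 GeV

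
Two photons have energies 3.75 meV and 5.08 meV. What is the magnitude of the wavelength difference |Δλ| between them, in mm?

Using λ = hc/E: λ₁ = 3.306·10^-4 m, λ₂ = 2.441·10^-4 m.
|Δλ| = |3.306·10^-4 − 2.441·10^-4| = 8.66·10^-5 m = 0.0866 mm.

0.0866 mm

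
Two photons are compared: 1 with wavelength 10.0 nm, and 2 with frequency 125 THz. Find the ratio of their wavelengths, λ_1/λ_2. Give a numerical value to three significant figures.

λ_1 = 1.000e-8 m (from wavelength = 10.0 nm, via λ given directly).
λ_2 = 2.398e-6 m (from frequency = 125 THz, via λ = c/f).
Ratio = 1.000e-8 / 2.398e-6 = 4.17e-3.

4.17e-3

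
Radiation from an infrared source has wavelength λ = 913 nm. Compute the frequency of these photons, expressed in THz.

Convert to SI: λ = 913 nm = 9.13e-7 m.
The photon relation is f = c/λ, giving f = 3.284e14 Hz.
Converting to THz: f = 328.4 THz ≈ 328 THz.

328 THz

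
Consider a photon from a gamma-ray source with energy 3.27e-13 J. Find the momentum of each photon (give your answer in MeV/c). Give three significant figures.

2.04 MeV/c

(c = 2.99792458e8 m/s, 1 eV = 1.602176634e-19 J.)
For a photon p = E/c, so p = 1.091e-21 kg·m/s.
Converting to MeV/c: p = 2.041 MeV/c ≈ 2.04 MeV/c.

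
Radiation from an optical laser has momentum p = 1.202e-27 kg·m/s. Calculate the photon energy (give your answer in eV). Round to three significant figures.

The photon relation is E = pc, giving E = 3.604e-19 J.
Converting to eV: E = 2.249 eV ≈ 2.25 eV.

2.25 eV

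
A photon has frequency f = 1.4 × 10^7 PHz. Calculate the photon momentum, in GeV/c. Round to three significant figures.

(h = 6.62607015 × 10^-34 J·s, c = 2.99792458 × 10^8 m/s, 1 eV = 1.602176634 × 10^-19 J.)
Convert to SI: f = 1.4 × 10^7 PHz = 1.4 × 10^22 Hz.
Apply p = hf/c: p = 3.094 × 10^-20 kg·m/s.
Converting to GeV/c: p = 0.05790 GeV/c ≈ 0.0579 GeV/c.

0.0579 GeV/c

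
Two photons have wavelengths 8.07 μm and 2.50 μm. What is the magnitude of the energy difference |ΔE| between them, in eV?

0.342 eV

Using E = hc/λ: E₁ = 2.462e-20 J, E₂ = 7.946e-20 J.
|ΔE| = |2.462e-20 − 7.946e-20| = 5.48e-20 J = 0.342 eV.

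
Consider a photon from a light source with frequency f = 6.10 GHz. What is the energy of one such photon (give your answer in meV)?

Take h = 6.62607015e-34 J·s, 1 eV = 1.602176634e-19 J.
In SI units: f = 6.10 GHz = 6.10e9 Hz.
For a photon E = hf, so E = 4.042e-24 J.
Converting to meV: E = 0.02523 meV ≈ 0.0252 meV.

0.0252 meV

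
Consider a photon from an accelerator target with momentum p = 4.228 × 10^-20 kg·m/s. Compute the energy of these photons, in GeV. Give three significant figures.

0.0791 GeV

Apply E = pc: E = 1.268 × 10^-11 J.
Converting to GeV: E = 0.07911 GeV ≈ 0.0791 GeV.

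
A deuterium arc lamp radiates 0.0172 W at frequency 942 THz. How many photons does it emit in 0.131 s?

3.61e15 photons

Total energy: E_total = P·t = 0.0172 × 0.131 = 0.002253 J.
Per-photon energy: E = 6.242e-19 J.
N = E_total / E_photon = 3.61e15.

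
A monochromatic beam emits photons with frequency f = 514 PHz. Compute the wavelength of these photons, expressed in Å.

In SI units: f = 514 PHz = 5.14 × 10^17 Hz.
Since λ = c/f for a photon, λ = 5.833 × 10^-10 m.
Converting to Å: λ = 5.833 Å ≈ 5.83 Å.

5.83 Å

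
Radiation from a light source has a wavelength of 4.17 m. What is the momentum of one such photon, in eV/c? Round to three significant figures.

Take h = 6.62607015 × 10^-34 J·s, c = 2.99792458 × 10^8 m/s, 1 eV = 1.602176634 × 10^-19 J.
Since p = h/λ for a photon, p = 1.589 × 10^-34 kg·m/s.
Converting to eV/c: p = 2.973 × 10^-7 eV/c ≈ 2.97 × 10^-7 eV/c.

2.97 × 10^-7 eV/c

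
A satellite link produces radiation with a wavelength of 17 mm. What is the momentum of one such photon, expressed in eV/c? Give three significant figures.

Take h = 6.62607015e-34 J·s, c = 2.99792458e8 m/s, 1 eV = 1.602176634e-19 J.
In SI units: λ = 17 mm = 0.017 m.
Since p = h/λ for a photon, p = 3.898e-32 kg·m/s.
Converting to eV/c: p = 7.293e-5 eV/c ≈ 7.29e-5 eV/c.

7.29e-5 eV/c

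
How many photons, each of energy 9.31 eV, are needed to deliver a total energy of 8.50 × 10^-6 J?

Per-photon energy: E = 1.492 × 10^-18 J (from energy = 9.31 eV).
N = E_total / E_photon = 8.50 × 10^-6 J / 1.492 × 10^-18 J = 5.70 × 10^12.

5.70 × 10^12 photons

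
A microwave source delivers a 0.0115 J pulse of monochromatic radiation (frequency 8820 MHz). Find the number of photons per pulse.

Per-photon energy: E = 5.844e-24 J (from frequency = 8820 MHz).
N = E_total / E_photon = 0.0115 J / 5.844e-24 J = 1.97e21.

1.97e21 photons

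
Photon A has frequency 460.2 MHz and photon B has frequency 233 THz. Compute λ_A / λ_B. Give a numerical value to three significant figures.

λ_A = 0.6514 m (from frequency = 460.2 MHz, via λ = c/f).
λ_B = 1.287e-6 m (from frequency = 233 THz, via λ = c/f).
Ratio = 0.6514 / 1.287e-6 = 5.06e5.

5.06e5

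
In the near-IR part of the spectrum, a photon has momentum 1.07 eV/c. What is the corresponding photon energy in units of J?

1.71 × 10^-19 J

Take c = 2.99792458 × 10^8 m/s, 1 eV = 1.602176634 × 10^-19 J.
First convert: p = 1.07 eV/c = 5.7184 × 10^-28 kg·m/s.
Apply E = pc: E = 1.714 × 10^-19 J.
So E ≈ 1.71 × 10^-19 J.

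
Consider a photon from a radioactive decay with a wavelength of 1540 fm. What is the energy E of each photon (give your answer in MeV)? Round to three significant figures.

0.805 MeV

(h = 6.62607015 × 10^-34 J·s, c = 2.99792458 × 10^8 m/s, 1 eV = 1.602176634 × 10^-19 J.)
First convert: λ = 1540 fm = 1.54 × 10^-12 m.
Apply E = hc/λ: E = 1.290 × 10^-13 J.
Converting to MeV: E = 0.8051 MeV ≈ 0.805 MeV.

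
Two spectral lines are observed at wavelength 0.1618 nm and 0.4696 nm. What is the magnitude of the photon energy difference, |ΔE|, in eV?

5020 eV

Using E = hc/λ: E₁ = 1.2277 × 10^-15 J, E₂ = 4.2301 × 10^-16 J.
|ΔE| = |1.2277 × 10^-15 − 4.2301 × 10^-16| = 8.05 × 10^-16 J = 5020 eV.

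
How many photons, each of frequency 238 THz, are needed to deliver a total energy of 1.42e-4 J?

9.00e14 photons

Per-photon energy: E = 1.577e-19 J (from frequency = 238 THz).
N = E_total / E_photon = 1.42e-4 J / 1.577e-19 J = 9.00e14.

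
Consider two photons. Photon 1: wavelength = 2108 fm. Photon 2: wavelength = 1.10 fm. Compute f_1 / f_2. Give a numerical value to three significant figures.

f_1 = 1.422·10^20 Hz (from wavelength = 2108 fm, via f = c/λ).
f_2 = 2.725·10^23 Hz (from wavelength = 1.10 fm, via f = c/λ).
Ratio = 1.422·10^20 / 2.725·10^23 = 5.22·10^-4.

5.22·10^-4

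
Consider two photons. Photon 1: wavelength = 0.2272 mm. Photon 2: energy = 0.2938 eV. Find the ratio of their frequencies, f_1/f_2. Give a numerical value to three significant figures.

f_1 = 1.320 × 10^12 Hz (from wavelength = 0.2272 mm, via f = c/λ).
f_2 = 7.104 × 10^13 Hz (from energy = 0.2938 eV, via f = E/h).
Ratio = 1.320 × 10^12 / 7.104 × 10^13 = 0.0186.

0.0186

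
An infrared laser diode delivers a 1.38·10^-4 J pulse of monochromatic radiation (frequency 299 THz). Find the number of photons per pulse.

Per-photon energy: E = 1.981·10^-19 J (from frequency = 299 THz).
N = E_total / E_photon = 1.38·10^-4 J / 1.981·10^-19 J = 6.97·10^14.

6.97·10^14 photons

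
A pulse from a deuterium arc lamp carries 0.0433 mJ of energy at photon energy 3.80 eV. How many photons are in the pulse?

Per-photon energy: E = 6.088 × 10^-19 J (from energy = 3.80 eV).
N = E_total / E_photon = 4.33 × 10^-5 J / 6.088 × 10^-19 J = 7.11 × 10^13.

7.11 × 10^13 photons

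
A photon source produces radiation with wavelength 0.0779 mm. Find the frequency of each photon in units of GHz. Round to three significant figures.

Take c = 2.99792458e8 m/s.
First convert: λ = 0.0779 mm = 7.79e-5 m.
For a photon f = c/λ, so f = 3.848e12 Hz.
Converting to GHz: f = 3848 GHz ≈ 3850 GHz.

3850 GHz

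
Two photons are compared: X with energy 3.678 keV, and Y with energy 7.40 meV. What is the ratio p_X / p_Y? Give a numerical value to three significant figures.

4.97e5

p_X = 1.966e-24 kg·m/s (from energy = 3.678 keV, via p = E/c).
p_Y = 3.955e-30 kg·m/s (from energy = 7.40 meV, via p = E/c).
Ratio = 1.966e-24 / 3.955e-30 = 4.97e5.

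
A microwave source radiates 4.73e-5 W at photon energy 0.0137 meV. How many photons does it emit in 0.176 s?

Total energy: E_total = P·t = 4.73e-5 × 0.176 = 8.325e-6 J.
Per-photon energy: E = 2.195e-24 J.
N = E_total / E_photon = 3.79e18.

3.79e18 photons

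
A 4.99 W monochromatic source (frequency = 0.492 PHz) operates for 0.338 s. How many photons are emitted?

5.17 × 10^18 photons

Total energy: E_total = P·t = 4.99 × 0.338 = 1.687 J.
Per-photon energy: E = 3.260 × 10^-19 J.
N = E_total / E_photon = 5.17 × 10^18.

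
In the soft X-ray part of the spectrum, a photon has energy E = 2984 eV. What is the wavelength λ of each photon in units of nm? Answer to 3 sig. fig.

First convert: E = 2984 eV = 4.7809e-16 J.
Apply λ = hc/E: λ = 4.155e-10 m.
Converting to nm: λ = 0.4155 nm ≈ 0.415 nm.

0.415 nm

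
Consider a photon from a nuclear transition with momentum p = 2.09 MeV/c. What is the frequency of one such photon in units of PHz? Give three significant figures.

Convert to SI: p = 2.09 MeV/c = 1.1170e-21 kg·m/s.
Apply f = pc/h: f = 5.054e20 Hz.
Converting to PHz: f = 505400 PHz ≈ 5.05e5 PHz.

5.05e5 PHz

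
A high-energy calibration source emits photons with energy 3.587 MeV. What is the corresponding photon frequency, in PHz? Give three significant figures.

8.67e5 PHz

In SI units: E = 3.587 MeV = 5.7470e-13 J.
Apply f = E/h: f = 8.673e20 Hz.
Converting to PHz: f = 867300 PHz ≈ 8.67e5 PHz.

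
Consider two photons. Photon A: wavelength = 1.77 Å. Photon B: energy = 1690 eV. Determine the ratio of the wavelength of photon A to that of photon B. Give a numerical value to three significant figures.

0.241

λ_A = 1.770e-10 m (from wavelength = 1.77 Å, via λ given directly).
λ_B = 7.336e-10 m (from energy = 1690 eV, via λ = hc/E).
Ratio = 1.770e-10 / 7.336e-10 = 0.241.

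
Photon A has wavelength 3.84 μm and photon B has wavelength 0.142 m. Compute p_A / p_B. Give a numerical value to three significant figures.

p_A = 1.726e-28 kg·m/s (from wavelength = 3.84 μm, via p = h/λ).
p_B = 4.666e-33 kg·m/s (from wavelength = 0.142 m, via p = h/λ).
Ratio = 1.726e-28 / 4.666e-33 = 3.70e4.

3.70e4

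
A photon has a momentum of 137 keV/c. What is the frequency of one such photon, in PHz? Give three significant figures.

3.31e4 PHz

In SI units: p = 137 keV/c = 7.3217e-23 kg·m/s.
The photon relation is f = pc/h, giving f = 3.313e19 Hz.
Converting to PHz: f = 33130 PHz ≈ 3.31e4 PHz.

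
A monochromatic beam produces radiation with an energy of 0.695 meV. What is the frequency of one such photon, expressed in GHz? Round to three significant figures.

168 GHz

Use h = 6.62607015·10^-34 J·s, 1 eV = 1.602176634·10^-19 J.
Convert to SI: E = 0.695 meV = 1.1135·10^-22 J.
Apply f = E/h: f = 1.681·10^11 Hz.
Converting to GHz: f = 168.1 GHz ≈ 168 GHz.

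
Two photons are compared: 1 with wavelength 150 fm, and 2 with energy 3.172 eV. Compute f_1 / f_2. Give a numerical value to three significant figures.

2.61 × 10^6

f_1 = 1.999 × 10^21 Hz (from wavelength = 150 fm, via f = c/λ).
f_2 = 7.670 × 10^14 Hz (from energy = 3.172 eV, via f = E/h).
Ratio = 1.999 × 10^21 / 7.670 × 10^14 = 2.61 × 10^6.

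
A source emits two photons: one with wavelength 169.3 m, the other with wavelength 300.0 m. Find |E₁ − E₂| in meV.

3.19 × 10^-6 meV

Using E = hc/λ: E₁ = 1.1733 × 10^-27 J, E₂ = 6.6215 × 10^-28 J.
|ΔE| = |1.1733 × 10^-27 − 6.6215 × 10^-28| = 5.11 × 10^-28 J = 3.19 × 10^-6 meV.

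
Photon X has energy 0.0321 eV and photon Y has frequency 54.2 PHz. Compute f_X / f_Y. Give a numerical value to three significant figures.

1.43 × 10^-4

f_X = 7.762 × 10^12 Hz (from energy = 0.0321 eV, via f = E/h).
f_Y = 5.420 × 10^16 Hz (from frequency = 54.2 PHz, via f given directly).
Ratio = 7.762 × 10^12 / 5.420 × 10^16 = 1.43 × 10^-4.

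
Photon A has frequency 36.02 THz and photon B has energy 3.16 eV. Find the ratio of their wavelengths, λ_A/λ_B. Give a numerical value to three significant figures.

21.2

λ_A = 8.323e-6 m (from frequency = 36.02 THz, via λ = c/f).
λ_B = 3.924e-7 m (from energy = 3.16 eV, via λ = hc/E).
Ratio = 8.323e-6 / 3.924e-7 = 21.2.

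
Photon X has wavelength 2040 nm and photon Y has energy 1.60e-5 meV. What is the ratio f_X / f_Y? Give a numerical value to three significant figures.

3.80e7

f_X = 1.470e14 Hz (from wavelength = 2040 nm, via f = c/λ).
f_Y = 3.869e6 Hz (from energy = 1.60e-5 meV, via f = E/h).
Ratio = 1.470e14 / 3.869e6 = 3.80e7.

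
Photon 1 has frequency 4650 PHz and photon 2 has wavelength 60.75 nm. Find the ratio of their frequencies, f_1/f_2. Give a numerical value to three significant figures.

f_1 = 4.650 × 10^18 Hz (from frequency = 4650 PHz, via f given directly).
f_2 = 4.935 × 10^15 Hz (from wavelength = 60.75 nm, via f = c/λ).
Ratio = 4.650 × 10^18 / 4.935 × 10^15 = 942.

942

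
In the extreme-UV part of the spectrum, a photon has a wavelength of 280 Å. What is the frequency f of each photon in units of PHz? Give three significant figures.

First convert: λ = 280 Å = 2.8 × 10^-8 m.
Since f = c/λ for a photon, f = 1.071 × 10^16 Hz.
Converting to PHz: f = 10.71 PHz ≈ 10.7 PHz.

10.7 PHz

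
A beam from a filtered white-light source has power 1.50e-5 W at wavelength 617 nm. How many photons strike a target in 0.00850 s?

Total energy: E_total = P·t = 1.50e-5 × 0.00850 = 1.275e-7 J.
Per-photon energy: E = 3.220e-19 J.
N = E_total / E_photon = 3.96e11.

3.96e11 photons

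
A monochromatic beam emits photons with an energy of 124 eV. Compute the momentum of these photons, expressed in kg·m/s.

6.63·10^-26 kg·m/s

Take c = 2.99792458·10^8 m/s, 1 eV = 1.602176634·10^-19 J.
In SI units: E = 124 eV = 1.9867·10^-17 J.
The photon relation is p = E/c, giving p = 6.627·10^-26 kg·m/s.
So p ≈ 6.63·10^-26 kg·m/s.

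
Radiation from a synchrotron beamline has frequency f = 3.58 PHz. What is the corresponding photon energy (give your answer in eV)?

In SI units: f = 3.58 PHz = 3.58·10^15 Hz.
Since E = hf for a photon, E = 2.372·10^-18 J.
Converting to eV: E = 14.81 eV ≈ 14.8 eV.

14.8 eV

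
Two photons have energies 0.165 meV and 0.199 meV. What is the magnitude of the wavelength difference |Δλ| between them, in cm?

0.128 cm

Using λ = hc/E: λ₁ = 0.007514 m, λ₂ = 0.006230 m.
|Δλ| = |0.007514 − 0.006230| = 0.00128 m = 0.128 cm.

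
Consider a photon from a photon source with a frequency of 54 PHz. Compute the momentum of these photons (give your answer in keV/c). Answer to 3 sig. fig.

0.223 keV/c

Use h = 6.62607015e-34 J·s, c = 2.99792458e8 m/s, 1 eV = 1.602176634e-19 J.
Convert to SI: f = 54 PHz = 5.4e16 Hz.
The photon relation is p = hf/c, giving p = 1.194e-25 kg·m/s.
Converting to keV/c: p = 0.2233 keV/c ≈ 0.223 keV/c.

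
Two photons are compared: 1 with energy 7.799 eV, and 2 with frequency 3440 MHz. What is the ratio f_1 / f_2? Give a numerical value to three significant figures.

f_1 = 1.886e15 Hz (from energy = 7.799 eV, via f = E/h).
f_2 = 3.440e9 Hz (from frequency = 3440 MHz, via f given directly).
Ratio = 1.886e15 / 3.440e9 = 5.48e5.

5.48e5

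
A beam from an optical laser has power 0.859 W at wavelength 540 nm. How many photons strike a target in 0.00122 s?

Total energy: E_total = P·t = 0.859 × 0.00122 = 0.001048 J.
Per-photon energy: E = 3.679e-19 J.
N = E_total / E_photon = 2.85e15.

2.85e15 photons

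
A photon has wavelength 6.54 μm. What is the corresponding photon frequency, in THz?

Use c = 2.99792458e8 m/s.
First convert: λ = 6.54 μm = 6.54e-6 m.
For a photon f = c/λ, so f = 4.584e13 Hz.
Converting to THz: f = 45.84 THz ≈ 45.8 THz.

45.8 THz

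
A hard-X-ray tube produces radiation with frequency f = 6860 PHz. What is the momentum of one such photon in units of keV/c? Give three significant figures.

28.4 keV/c

Use h = 6.62607015 × 10^-34 J·s, c = 2.99792458 × 10^8 m/s, 1 eV = 1.602176634 × 10^-19 J.
In SI units: f = 6860 PHz = 6.86 × 10^18 Hz.
Since p = hf/c for a photon, p = 1.516 × 10^-23 kg·m/s.
Converting to keV/c: p = 28.37 keV/c ≈ 28.4 keV/c.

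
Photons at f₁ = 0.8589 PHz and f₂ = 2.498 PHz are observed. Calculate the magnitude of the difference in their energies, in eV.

6.78 eV

Using E = hf: E₁ = 5.6911 × 10^-19 J, E₂ = 1.6552 × 10^-18 J.
|ΔE| = |5.6911 × 10^-19 − 1.6552 × 10^-18| = 1.09 × 10^-18 J = 6.78 eV.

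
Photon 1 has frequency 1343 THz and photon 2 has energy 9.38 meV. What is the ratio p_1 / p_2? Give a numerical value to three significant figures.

592

p_1 = 2.968 × 10^-27 kg·m/s (from frequency = 1343 THz, via p = hf/c).
p_2 = 5.013 × 10^-30 kg·m/s (from energy = 9.38 meV, via p = E/c).
Ratio = 2.968 × 10^-27 / 5.013 × 10^-30 = 592.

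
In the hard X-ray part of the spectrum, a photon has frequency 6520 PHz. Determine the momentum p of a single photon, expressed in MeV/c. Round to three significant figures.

0.0270 MeV/c

In SI units: f = 6520 PHz = 6.52e18 Hz.
For a photon p = hf/c, so p = 1.441e-23 kg·m/s.
Converting to MeV/c: p = 0.02696 MeV/c ≈ 0.0270 MeV/c.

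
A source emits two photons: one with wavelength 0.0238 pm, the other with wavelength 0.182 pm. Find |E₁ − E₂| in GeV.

0.0453 GeV

Using E = hc/λ: E₁ = 8.346e-12 J, E₂ = 1.091e-12 J.
|ΔE| = |8.346e-12 − 1.091e-12| = 7.25e-12 J = 0.0453 GeV.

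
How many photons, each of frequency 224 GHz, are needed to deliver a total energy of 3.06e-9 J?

2.06e13 photons

Per-photon energy: E = 1.484e-22 J (from frequency = 224 GHz).
N = E_total / E_photon = 3.06e-9 J / 1.484e-22 J = 2.06e13.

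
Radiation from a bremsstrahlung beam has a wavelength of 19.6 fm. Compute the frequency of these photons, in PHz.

1.53e7 PHz

Convert to SI: λ = 19.6 fm = 1.96e-14 m.
For a photon f = c/λ, so f = 1.530e22 Hz.
Converting to PHz: f = 1.530e7 PHz ≈ 1.53e7 PHz.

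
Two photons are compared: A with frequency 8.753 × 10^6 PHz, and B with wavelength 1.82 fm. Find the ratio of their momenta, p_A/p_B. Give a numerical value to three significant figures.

0.0531

p_A = 1.935 × 10^-20 kg·m/s (from frequency = 8.753 × 10^6 PHz, via p = hf/c).
p_B = 3.641 × 10^-19 kg·m/s (from wavelength = 1.82 fm, via p = h/λ).
Ratio = 1.935 × 10^-20 / 3.641 × 10^-19 = 0.0531.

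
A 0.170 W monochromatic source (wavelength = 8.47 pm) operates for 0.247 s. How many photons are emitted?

Total energy: E_total = P·t = 0.170 × 0.247 = 0.04199 J.
Per-photon energy: E = 2.345e-14 J.
N = E_total / E_photon = 1.79e12.

1.79e12 photons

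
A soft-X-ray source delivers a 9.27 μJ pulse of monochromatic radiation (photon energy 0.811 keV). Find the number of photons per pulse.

7.13e10 photons

Per-photon energy: E = 1.299e-16 J (from energy = 0.811 keV).
N = E_total / E_photon = 9.27e-6 J / 1.299e-16 J = 7.13e10.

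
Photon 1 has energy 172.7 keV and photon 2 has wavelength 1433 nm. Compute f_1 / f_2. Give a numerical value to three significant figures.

2.00e5

f_1 = 4.176e19 Hz (from energy = 172.7 keV, via f = E/h).
f_2 = 2.092e14 Hz (from wavelength = 1433 nm, via f = c/λ).
Ratio = 4.176e19 / 2.092e14 = 2.00e5.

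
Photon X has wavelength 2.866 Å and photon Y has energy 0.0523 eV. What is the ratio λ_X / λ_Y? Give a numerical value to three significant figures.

1.21 × 10^-5

λ_X = 2.866 × 10^-10 m (from wavelength = 2.866 Å, via λ given directly).
λ_Y = 2.371 × 10^-5 m (from energy = 0.0523 eV, via λ = hc/E).
Ratio = 2.866 × 10^-10 / 2.371 × 10^-5 = 1.21 × 10^-5.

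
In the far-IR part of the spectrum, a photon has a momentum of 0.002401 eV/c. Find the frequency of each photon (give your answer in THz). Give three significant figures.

Convert to SI: p = 0.002401 eV/c = 1.2832e-30 kg·m/s.
The photon relation is f = pc/h, giving f = 5.806e11 Hz.
Converting to THz: f = 0.5806 THz ≈ 0.581 THz.

0.581 THz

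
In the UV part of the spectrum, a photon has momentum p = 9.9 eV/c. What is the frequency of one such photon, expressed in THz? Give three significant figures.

First convert: p = 9.9 eV/c = 5.2908e-27 kg·m/s.
Since f = pc/h for a photon, f = 2.394e15 Hz.
Converting to THz: f = 2394 THz ≈ 2390 THz.

2390 THz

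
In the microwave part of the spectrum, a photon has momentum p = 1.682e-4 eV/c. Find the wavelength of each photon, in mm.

7.37 mm

In SI units: p = 1.682e-4 eV/c = 8.9891e-32 kg·m/s.
The photon relation is λ = h/p, giving λ = 0.007371 m.
Converting to mm: λ = 7.371 mm ≈ 7.37 mm.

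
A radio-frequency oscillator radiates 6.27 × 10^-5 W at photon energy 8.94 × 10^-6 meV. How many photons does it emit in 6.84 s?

Total energy: E_total = P·t = 6.27 × 10^-5 × 6.84 = 4.289 × 10^-4 J.
Per-photon energy: E = 1.432 × 10^-27 J.
N = E_total / E_photon = 2.99 × 10^23.

2.99 × 10^23 photons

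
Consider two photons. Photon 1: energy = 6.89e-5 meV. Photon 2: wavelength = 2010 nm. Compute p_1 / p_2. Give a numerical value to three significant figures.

p_1 = 3.682e-35 kg·m/s (from energy = 6.89e-5 meV, via p = E/c).
p_2 = 3.297e-28 kg·m/s (from wavelength = 2010 nm, via p = h/λ).
Ratio = 3.682e-35 / 3.297e-28 = 1.12e-7.

1.12e-7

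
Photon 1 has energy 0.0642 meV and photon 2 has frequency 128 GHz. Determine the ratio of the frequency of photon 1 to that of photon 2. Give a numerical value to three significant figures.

f_1 = 1.552 × 10^10 Hz (from energy = 0.0642 meV, via f = E/h).
f_2 = 1.280 × 10^11 Hz (from frequency = 128 GHz, via f given directly).
Ratio = 1.552 × 10^10 / 1.280 × 10^11 = 0.121.

0.121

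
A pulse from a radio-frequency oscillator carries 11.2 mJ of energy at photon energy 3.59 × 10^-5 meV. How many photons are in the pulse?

Per-photon energy: E = 5.752 × 10^-27 J (from energy = 3.59 × 10^-5 meV).
N = E_total / E_photon = 0.0112 J / 5.752 × 10^-27 J = 1.95 × 10^24.

1.95 × 10^24 photons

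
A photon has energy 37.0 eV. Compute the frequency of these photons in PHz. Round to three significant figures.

8.95 PHz

Use h = 6.62607015 × 10^-34 J·s, 1 eV = 1.602176634 × 10^-19 J.
Convert to SI: E = 37.0 eV = 5.9281 × 10^-18 J.
The photon relation is f = E/h, giving f = 8.947 × 10^15 Hz.
Converting to PHz: f = 8.947 PHz ≈ 8.95 PHz.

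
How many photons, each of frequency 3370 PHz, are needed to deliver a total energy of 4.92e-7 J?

Per-photon energy: E = 2.233e-15 J (from frequency = 3370 PHz).
N = E_total / E_photon = 4.92e-7 J / 2.233e-15 J = 2.20e8.

2.20e8 photons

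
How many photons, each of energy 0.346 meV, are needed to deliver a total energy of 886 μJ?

Per-photon energy: E = 5.544e-23 J (from energy = 0.346 meV).
N = E_total / E_photon = 8.86e-4 J / 5.544e-23 J = 1.60e19.

1.60e19 photons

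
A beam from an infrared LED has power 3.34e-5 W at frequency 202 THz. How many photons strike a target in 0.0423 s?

Total energy: E_total = P·t = 3.34e-5 × 0.0423 = 1.413e-6 J.
Per-photon energy: E = 1.338e-19 J.
N = E_total / E_photon = 1.06e13.

1.06e13 photons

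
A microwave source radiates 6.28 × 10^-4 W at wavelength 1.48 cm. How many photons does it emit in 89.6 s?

Total energy: E_total = P·t = 6.28 × 10^-4 × 89.6 = 0.05627 J.
Per-photon energy: E = 1.342 × 10^-23 J.
N = E_total / E_photon = 4.19 × 10^21.

4.19 × 10^21 photons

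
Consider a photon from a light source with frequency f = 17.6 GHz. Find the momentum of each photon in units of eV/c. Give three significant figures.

Use h = 6.62607015e-34 J·s, c = 2.99792458e8 m/s, 1 eV = 1.602176634e-19 J.
First convert: f = 17.6 GHz = 1.76e10 Hz.
Since p = hf/c for a photon, p = 3.890e-32 kg·m/s.
Converting to eV/c: p = 7.279e-5 eV/c ≈ 7.28e-5 eV/c.

7.28e-5 eV/c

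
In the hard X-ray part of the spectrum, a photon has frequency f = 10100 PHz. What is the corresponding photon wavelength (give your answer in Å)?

0.297 Å

Take c = 2.99792458e8 m/s.
In SI units: f = 10100 PHz = 1.01e19 Hz.
Apply λ = c/f: λ = 2.968e-11 m.
Converting to Å: λ = 0.2968 Å ≈ 0.297 Å.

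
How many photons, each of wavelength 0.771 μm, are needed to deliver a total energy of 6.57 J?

2.55 × 10^19 photons

Per-photon energy: E = 2.576 × 10^-19 J (from wavelength = 0.771 μm).
N = E_total / E_photon = 6.57 J / 2.576 × 10^-19 J = 2.55 × 10^19.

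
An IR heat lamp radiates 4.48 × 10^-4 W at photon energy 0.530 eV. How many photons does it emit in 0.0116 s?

Total energy: E_total = P·t = 4.48 × 10^-4 × 0.0116 = 5.197 × 10^-6 J.
Per-photon energy: E = 8.492 × 10^-20 J.
N = E_total / E_photon = 6.12 × 10^13.

6.12 × 10^13 photons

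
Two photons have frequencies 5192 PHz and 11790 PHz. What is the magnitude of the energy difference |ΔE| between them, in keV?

27.3 keV

Using E = hf: E₁ = 3.4403e-15 J, E₂ = 7.8121e-15 J.
|ΔE| = |3.4403e-15 − 7.8121e-15| = 4.37e-15 J = 27.3 keV.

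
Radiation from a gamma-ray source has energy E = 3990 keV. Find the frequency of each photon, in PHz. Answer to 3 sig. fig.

Take h = 6.62607015e-34 J·s, 1 eV = 1.602176634e-19 J.
First convert: E = 3990 keV = 6.3927e-13 J.
Since f = E/h for a photon, f = 9.648e20 Hz.
Converting to PHz: f = 964800 PHz ≈ 9.65e5 PHz.

9.65e5 PHz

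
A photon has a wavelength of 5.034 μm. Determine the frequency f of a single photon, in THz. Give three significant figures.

(c = 2.99792458 × 10^8 m/s.)
In SI units: λ = 5.034 μm = 5.034 × 10^-6 m.
The photon relation is f = c/λ, giving f = 5.955 × 10^13 Hz.
Converting to THz: f = 59.55 THz ≈ 59.6 THz.

59.6 THz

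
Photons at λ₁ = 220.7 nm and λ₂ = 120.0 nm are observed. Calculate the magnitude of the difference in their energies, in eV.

4.71 eV

Using E = hc/λ: E₁ = 9.0007 × 10^-19 J, E₂ = 1.6554 × 10^-18 J.
|ΔE| = |9.0007 × 10^-19 − 1.6554 × 10^-18| = 7.55 × 10^-19 J = 4.71 eV.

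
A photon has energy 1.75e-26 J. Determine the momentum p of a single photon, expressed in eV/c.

1.09e-7 eV/c

Take c = 2.99792458e8 m/s, 1 eV = 1.602176634e-19 J.
Since p = E/c for a photon, p = 5.837e-35 kg·m/s.
Converting to eV/c: p = 1.092e-7 eV/c ≈ 1.09e-7 eV/c.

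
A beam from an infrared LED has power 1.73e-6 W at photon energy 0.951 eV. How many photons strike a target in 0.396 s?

4.50e12 photons

Total energy: E_total = P·t = 1.73e-6 × 0.396 = 6.851e-7 J.
Per-photon energy: E = 1.524e-19 J.
N = E_total / E_photon = 4.50e12.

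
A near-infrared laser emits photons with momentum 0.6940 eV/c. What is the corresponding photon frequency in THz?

Use h = 6.62607015·10^-34 J·s, c = 2.99792458·10^8 m/s, 1 eV = 1.602176634·10^-19 J.
First convert: p = 0.6940 eV/c = 3.7089·10^-28 kg·m/s.
For a photon f = pc/h, so f = 1.678·10^14 Hz.
Converting to THz: f = 167.8 THz ≈ 168 THz.

168 THz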